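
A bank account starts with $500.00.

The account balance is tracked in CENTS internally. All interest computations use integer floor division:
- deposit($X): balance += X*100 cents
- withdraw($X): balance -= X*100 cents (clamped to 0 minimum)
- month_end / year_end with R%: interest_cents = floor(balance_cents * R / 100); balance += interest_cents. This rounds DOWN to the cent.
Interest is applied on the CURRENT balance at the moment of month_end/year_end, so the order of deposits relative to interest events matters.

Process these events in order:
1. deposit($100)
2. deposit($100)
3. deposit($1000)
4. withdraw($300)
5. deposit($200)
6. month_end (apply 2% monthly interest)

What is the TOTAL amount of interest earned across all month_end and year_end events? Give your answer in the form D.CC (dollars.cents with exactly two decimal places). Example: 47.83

After 1 (deposit($100)): balance=$600.00 total_interest=$0.00
After 2 (deposit($100)): balance=$700.00 total_interest=$0.00
After 3 (deposit($1000)): balance=$1700.00 total_interest=$0.00
After 4 (withdraw($300)): balance=$1400.00 total_interest=$0.00
After 5 (deposit($200)): balance=$1600.00 total_interest=$0.00
After 6 (month_end (apply 2% monthly interest)): balance=$1632.00 total_interest=$32.00

Answer: 32.00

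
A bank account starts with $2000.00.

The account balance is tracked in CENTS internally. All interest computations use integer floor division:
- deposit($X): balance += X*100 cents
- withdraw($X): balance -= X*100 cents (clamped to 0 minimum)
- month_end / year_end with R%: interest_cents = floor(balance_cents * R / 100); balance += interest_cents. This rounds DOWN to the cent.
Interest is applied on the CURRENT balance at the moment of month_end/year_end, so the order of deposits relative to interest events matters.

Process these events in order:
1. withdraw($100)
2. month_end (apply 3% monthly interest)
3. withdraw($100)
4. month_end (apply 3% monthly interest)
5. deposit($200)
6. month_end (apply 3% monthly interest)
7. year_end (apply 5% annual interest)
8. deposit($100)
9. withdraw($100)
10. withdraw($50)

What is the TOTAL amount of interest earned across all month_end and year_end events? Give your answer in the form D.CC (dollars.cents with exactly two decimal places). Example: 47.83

Answer: 284.89

Derivation:
After 1 (withdraw($100)): balance=$1900.00 total_interest=$0.00
After 2 (month_end (apply 3% monthly interest)): balance=$1957.00 total_interest=$57.00
After 3 (withdraw($100)): balance=$1857.00 total_interest=$57.00
After 4 (month_end (apply 3% monthly interest)): balance=$1912.71 total_interest=$112.71
After 5 (deposit($200)): balance=$2112.71 total_interest=$112.71
After 6 (month_end (apply 3% monthly interest)): balance=$2176.09 total_interest=$176.09
After 7 (year_end (apply 5% annual interest)): balance=$2284.89 total_interest=$284.89
After 8 (deposit($100)): balance=$2384.89 total_interest=$284.89
After 9 (withdraw($100)): balance=$2284.89 total_interest=$284.89
After 10 (withdraw($50)): balance=$2234.89 total_interest=$284.89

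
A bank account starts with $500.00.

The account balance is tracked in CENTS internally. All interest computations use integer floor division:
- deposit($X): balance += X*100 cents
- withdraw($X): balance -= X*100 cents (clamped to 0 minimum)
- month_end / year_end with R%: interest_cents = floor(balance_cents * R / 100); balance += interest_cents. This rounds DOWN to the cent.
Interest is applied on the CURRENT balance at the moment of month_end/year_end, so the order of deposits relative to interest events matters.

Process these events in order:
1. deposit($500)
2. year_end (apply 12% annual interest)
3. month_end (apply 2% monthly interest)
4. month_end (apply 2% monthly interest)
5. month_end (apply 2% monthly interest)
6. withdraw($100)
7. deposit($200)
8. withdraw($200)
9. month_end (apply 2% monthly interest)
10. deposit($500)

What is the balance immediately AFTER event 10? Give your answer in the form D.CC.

After 1 (deposit($500)): balance=$1000.00 total_interest=$0.00
After 2 (year_end (apply 12% annual interest)): balance=$1120.00 total_interest=$120.00
After 3 (month_end (apply 2% monthly interest)): balance=$1142.40 total_interest=$142.40
After 4 (month_end (apply 2% monthly interest)): balance=$1165.24 total_interest=$165.24
After 5 (month_end (apply 2% monthly interest)): balance=$1188.54 total_interest=$188.54
After 6 (withdraw($100)): balance=$1088.54 total_interest=$188.54
After 7 (deposit($200)): balance=$1288.54 total_interest=$188.54
After 8 (withdraw($200)): balance=$1088.54 total_interest=$188.54
After 9 (month_end (apply 2% monthly interest)): balance=$1110.31 total_interest=$210.31
After 10 (deposit($500)): balance=$1610.31 total_interest=$210.31

Answer: 1610.31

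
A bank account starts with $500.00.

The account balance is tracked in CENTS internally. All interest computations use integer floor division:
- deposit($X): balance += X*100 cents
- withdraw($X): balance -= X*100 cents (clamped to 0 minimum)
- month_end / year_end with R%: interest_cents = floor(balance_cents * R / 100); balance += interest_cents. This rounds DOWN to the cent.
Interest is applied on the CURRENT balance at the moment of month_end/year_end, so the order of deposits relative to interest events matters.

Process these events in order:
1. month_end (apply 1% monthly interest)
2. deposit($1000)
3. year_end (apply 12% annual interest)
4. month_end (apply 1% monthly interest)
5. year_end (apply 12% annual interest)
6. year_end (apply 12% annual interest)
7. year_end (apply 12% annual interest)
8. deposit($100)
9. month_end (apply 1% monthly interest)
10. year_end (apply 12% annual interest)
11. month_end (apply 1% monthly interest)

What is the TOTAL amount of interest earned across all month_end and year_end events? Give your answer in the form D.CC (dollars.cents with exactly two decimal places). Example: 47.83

After 1 (month_end (apply 1% monthly interest)): balance=$505.00 total_interest=$5.00
After 2 (deposit($1000)): balance=$1505.00 total_interest=$5.00
After 3 (year_end (apply 12% annual interest)): balance=$1685.60 total_interest=$185.60
After 4 (month_end (apply 1% monthly interest)): balance=$1702.45 total_interest=$202.45
After 5 (year_end (apply 12% annual interest)): balance=$1906.74 total_interest=$406.74
After 6 (year_end (apply 12% annual interest)): balance=$2135.54 total_interest=$635.54
After 7 (year_end (apply 12% annual interest)): balance=$2391.80 total_interest=$891.80
After 8 (deposit($100)): balance=$2491.80 total_interest=$891.80
After 9 (month_end (apply 1% monthly interest)): balance=$2516.71 total_interest=$916.71
After 10 (year_end (apply 12% annual interest)): balance=$2818.71 total_interest=$1218.71
After 11 (month_end (apply 1% monthly interest)): balance=$2846.89 total_interest=$1246.89

Answer: 1246.89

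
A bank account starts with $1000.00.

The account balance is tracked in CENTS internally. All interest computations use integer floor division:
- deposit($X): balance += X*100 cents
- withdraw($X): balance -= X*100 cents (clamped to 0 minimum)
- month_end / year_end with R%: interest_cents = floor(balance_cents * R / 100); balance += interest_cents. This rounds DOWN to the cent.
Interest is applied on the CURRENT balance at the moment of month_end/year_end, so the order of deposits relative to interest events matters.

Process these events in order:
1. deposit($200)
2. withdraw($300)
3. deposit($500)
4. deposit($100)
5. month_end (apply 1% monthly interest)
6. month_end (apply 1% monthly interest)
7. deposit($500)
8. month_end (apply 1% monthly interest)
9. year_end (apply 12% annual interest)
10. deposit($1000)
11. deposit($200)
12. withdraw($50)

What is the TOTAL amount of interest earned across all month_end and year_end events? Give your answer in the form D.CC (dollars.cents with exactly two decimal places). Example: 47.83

Answer: 296.50

Derivation:
After 1 (deposit($200)): balance=$1200.00 total_interest=$0.00
After 2 (withdraw($300)): balance=$900.00 total_interest=$0.00
After 3 (deposit($500)): balance=$1400.00 total_interest=$0.00
After 4 (deposit($100)): balance=$1500.00 total_interest=$0.00
After 5 (month_end (apply 1% monthly interest)): balance=$1515.00 total_interest=$15.00
After 6 (month_end (apply 1% monthly interest)): balance=$1530.15 total_interest=$30.15
After 7 (deposit($500)): balance=$2030.15 total_interest=$30.15
After 8 (month_end (apply 1% monthly interest)): balance=$2050.45 total_interest=$50.45
After 9 (year_end (apply 12% annual interest)): balance=$2296.50 total_interest=$296.50
After 10 (deposit($1000)): balance=$3296.50 total_interest=$296.50
After 11 (deposit($200)): balance=$3496.50 total_interest=$296.50
After 12 (withdraw($50)): balance=$3446.50 total_interest=$296.50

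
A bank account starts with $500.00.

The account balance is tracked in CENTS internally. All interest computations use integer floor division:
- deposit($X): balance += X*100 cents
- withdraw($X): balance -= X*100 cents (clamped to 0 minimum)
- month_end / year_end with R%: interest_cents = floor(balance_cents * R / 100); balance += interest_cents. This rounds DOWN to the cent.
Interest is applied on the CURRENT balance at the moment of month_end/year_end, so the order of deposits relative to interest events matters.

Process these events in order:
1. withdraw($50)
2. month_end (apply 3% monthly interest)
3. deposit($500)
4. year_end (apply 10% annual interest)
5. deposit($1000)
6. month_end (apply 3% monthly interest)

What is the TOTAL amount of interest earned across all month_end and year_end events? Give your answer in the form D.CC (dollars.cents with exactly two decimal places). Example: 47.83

After 1 (withdraw($50)): balance=$450.00 total_interest=$0.00
After 2 (month_end (apply 3% monthly interest)): balance=$463.50 total_interest=$13.50
After 3 (deposit($500)): balance=$963.50 total_interest=$13.50
After 4 (year_end (apply 10% annual interest)): balance=$1059.85 total_interest=$109.85
After 5 (deposit($1000)): balance=$2059.85 total_interest=$109.85
After 6 (month_end (apply 3% monthly interest)): balance=$2121.64 total_interest=$171.64

Answer: 171.64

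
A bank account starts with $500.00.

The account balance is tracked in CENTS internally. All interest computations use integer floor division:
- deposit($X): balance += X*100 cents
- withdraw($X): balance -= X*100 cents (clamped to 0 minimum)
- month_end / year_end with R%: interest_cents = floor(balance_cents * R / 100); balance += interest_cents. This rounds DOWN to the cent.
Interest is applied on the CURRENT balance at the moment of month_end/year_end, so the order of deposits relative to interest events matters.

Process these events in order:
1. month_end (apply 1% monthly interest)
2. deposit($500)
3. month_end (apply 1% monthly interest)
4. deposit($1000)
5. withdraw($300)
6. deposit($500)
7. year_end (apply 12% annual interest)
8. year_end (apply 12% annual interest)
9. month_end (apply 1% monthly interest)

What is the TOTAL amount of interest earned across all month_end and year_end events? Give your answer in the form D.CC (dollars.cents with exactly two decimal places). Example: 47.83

After 1 (month_end (apply 1% monthly interest)): balance=$505.00 total_interest=$5.00
After 2 (deposit($500)): balance=$1005.00 total_interest=$5.00
After 3 (month_end (apply 1% monthly interest)): balance=$1015.05 total_interest=$15.05
After 4 (deposit($1000)): balance=$2015.05 total_interest=$15.05
After 5 (withdraw($300)): balance=$1715.05 total_interest=$15.05
After 6 (deposit($500)): balance=$2215.05 total_interest=$15.05
After 7 (year_end (apply 12% annual interest)): balance=$2480.85 total_interest=$280.85
After 8 (year_end (apply 12% annual interest)): balance=$2778.55 total_interest=$578.55
After 9 (month_end (apply 1% monthly interest)): balance=$2806.33 total_interest=$606.33

Answer: 606.33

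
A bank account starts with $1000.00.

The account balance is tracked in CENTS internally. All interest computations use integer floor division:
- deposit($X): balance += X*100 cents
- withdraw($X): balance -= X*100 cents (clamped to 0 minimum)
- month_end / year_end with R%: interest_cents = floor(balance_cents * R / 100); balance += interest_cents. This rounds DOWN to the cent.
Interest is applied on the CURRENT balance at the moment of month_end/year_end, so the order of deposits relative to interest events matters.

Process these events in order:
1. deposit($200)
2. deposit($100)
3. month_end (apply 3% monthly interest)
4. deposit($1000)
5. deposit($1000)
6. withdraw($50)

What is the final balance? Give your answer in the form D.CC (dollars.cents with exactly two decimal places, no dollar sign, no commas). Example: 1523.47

Answer: 3289.00

Derivation:
After 1 (deposit($200)): balance=$1200.00 total_interest=$0.00
After 2 (deposit($100)): balance=$1300.00 total_interest=$0.00
After 3 (month_end (apply 3% monthly interest)): balance=$1339.00 total_interest=$39.00
After 4 (deposit($1000)): balance=$2339.00 total_interest=$39.00
After 5 (deposit($1000)): balance=$3339.00 total_interest=$39.00
After 6 (withdraw($50)): balance=$3289.00 total_interest=$39.00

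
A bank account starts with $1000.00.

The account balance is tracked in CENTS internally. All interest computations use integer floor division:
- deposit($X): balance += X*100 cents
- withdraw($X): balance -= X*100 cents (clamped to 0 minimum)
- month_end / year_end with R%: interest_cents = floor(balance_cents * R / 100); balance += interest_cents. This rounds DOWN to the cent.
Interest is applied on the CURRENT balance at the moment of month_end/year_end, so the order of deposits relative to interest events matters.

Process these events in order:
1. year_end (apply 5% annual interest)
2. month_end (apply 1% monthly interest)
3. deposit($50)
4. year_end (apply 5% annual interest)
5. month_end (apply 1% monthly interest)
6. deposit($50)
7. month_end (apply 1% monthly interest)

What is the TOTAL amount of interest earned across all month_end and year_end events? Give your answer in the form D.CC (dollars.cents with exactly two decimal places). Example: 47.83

After 1 (year_end (apply 5% annual interest)): balance=$1050.00 total_interest=$50.00
After 2 (month_end (apply 1% monthly interest)): balance=$1060.50 total_interest=$60.50
After 3 (deposit($50)): balance=$1110.50 total_interest=$60.50
After 4 (year_end (apply 5% annual interest)): balance=$1166.02 total_interest=$116.02
After 5 (month_end (apply 1% monthly interest)): balance=$1177.68 total_interest=$127.68
After 6 (deposit($50)): balance=$1227.68 total_interest=$127.68
After 7 (month_end (apply 1% monthly interest)): balance=$1239.95 total_interest=$139.95

Answer: 139.95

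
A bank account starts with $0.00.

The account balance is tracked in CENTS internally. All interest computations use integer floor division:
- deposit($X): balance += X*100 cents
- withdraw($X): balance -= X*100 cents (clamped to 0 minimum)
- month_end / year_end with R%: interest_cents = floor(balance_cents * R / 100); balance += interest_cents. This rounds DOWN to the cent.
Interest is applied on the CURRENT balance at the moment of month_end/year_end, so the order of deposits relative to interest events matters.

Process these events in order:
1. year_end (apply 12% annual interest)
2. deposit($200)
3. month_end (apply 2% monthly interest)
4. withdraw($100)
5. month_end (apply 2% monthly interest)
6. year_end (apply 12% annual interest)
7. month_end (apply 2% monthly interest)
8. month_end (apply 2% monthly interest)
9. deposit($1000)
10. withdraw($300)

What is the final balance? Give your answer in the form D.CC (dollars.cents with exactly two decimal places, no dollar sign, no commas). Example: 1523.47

After 1 (year_end (apply 12% annual interest)): balance=$0.00 total_interest=$0.00
After 2 (deposit($200)): balance=$200.00 total_interest=$0.00
After 3 (month_end (apply 2% monthly interest)): balance=$204.00 total_interest=$4.00
After 4 (withdraw($100)): balance=$104.00 total_interest=$4.00
After 5 (month_end (apply 2% monthly interest)): balance=$106.08 total_interest=$6.08
After 6 (year_end (apply 12% annual interest)): balance=$118.80 total_interest=$18.80
After 7 (month_end (apply 2% monthly interest)): balance=$121.17 total_interest=$21.17
After 8 (month_end (apply 2% monthly interest)): balance=$123.59 total_interest=$23.59
After 9 (deposit($1000)): balance=$1123.59 total_interest=$23.59
After 10 (withdraw($300)): balance=$823.59 total_interest=$23.59

Answer: 823.59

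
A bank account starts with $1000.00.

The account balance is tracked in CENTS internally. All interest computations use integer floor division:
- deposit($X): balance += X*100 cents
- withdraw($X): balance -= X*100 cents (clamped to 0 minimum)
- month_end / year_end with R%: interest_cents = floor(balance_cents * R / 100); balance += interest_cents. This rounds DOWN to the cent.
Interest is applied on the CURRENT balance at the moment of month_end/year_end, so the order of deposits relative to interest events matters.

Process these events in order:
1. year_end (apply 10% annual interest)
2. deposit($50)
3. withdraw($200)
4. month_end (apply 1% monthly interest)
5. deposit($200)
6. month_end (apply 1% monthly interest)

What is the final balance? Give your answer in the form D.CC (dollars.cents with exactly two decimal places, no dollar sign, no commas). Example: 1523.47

Answer: 1171.09

Derivation:
After 1 (year_end (apply 10% annual interest)): balance=$1100.00 total_interest=$100.00
After 2 (deposit($50)): balance=$1150.00 total_interest=$100.00
After 3 (withdraw($200)): balance=$950.00 total_interest=$100.00
After 4 (month_end (apply 1% monthly interest)): balance=$959.50 total_interest=$109.50
After 5 (deposit($200)): balance=$1159.50 total_interest=$109.50
After 6 (month_end (apply 1% monthly interest)): balance=$1171.09 total_interest=$121.09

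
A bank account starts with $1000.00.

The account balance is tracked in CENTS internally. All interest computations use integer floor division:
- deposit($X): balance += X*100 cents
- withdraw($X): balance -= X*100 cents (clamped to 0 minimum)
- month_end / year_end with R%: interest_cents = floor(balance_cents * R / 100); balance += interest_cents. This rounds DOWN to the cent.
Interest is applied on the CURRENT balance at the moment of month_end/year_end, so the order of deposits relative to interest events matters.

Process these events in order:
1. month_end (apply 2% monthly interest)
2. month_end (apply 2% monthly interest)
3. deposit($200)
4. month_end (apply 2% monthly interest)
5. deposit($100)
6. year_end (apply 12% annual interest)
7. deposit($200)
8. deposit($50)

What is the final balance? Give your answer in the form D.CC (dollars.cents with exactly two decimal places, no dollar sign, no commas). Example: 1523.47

Answer: 1779.02

Derivation:
After 1 (month_end (apply 2% monthly interest)): balance=$1020.00 total_interest=$20.00
After 2 (month_end (apply 2% monthly interest)): balance=$1040.40 total_interest=$40.40
After 3 (deposit($200)): balance=$1240.40 total_interest=$40.40
After 4 (month_end (apply 2% monthly interest)): balance=$1265.20 total_interest=$65.20
After 5 (deposit($100)): balance=$1365.20 total_interest=$65.20
After 6 (year_end (apply 12% annual interest)): balance=$1529.02 total_interest=$229.02
After 7 (deposit($200)): balance=$1729.02 total_interest=$229.02
After 8 (deposit($50)): balance=$1779.02 total_interest=$229.02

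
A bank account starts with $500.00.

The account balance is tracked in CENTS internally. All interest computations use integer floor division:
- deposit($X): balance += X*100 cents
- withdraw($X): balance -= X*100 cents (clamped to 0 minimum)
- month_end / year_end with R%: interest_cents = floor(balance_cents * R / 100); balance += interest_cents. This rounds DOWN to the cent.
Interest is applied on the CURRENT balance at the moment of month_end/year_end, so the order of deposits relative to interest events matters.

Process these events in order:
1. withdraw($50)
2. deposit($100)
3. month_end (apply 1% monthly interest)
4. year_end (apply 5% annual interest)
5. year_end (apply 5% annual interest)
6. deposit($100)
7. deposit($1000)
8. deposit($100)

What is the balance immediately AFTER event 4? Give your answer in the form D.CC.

Answer: 583.27

Derivation:
After 1 (withdraw($50)): balance=$450.00 total_interest=$0.00
After 2 (deposit($100)): balance=$550.00 total_interest=$0.00
After 3 (month_end (apply 1% monthly interest)): balance=$555.50 total_interest=$5.50
After 4 (year_end (apply 5% annual interest)): balance=$583.27 total_interest=$33.27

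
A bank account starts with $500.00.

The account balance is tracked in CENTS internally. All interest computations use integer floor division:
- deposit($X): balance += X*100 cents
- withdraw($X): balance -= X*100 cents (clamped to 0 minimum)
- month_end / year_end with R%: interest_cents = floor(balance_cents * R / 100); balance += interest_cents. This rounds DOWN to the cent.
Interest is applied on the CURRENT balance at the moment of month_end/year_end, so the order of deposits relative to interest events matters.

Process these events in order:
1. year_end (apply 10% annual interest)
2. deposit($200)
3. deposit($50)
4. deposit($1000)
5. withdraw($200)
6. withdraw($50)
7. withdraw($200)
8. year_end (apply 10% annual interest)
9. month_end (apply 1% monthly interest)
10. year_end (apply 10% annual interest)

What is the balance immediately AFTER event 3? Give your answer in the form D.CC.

After 1 (year_end (apply 10% annual interest)): balance=$550.00 total_interest=$50.00
After 2 (deposit($200)): balance=$750.00 total_interest=$50.00
After 3 (deposit($50)): balance=$800.00 total_interest=$50.00

Answer: 800.00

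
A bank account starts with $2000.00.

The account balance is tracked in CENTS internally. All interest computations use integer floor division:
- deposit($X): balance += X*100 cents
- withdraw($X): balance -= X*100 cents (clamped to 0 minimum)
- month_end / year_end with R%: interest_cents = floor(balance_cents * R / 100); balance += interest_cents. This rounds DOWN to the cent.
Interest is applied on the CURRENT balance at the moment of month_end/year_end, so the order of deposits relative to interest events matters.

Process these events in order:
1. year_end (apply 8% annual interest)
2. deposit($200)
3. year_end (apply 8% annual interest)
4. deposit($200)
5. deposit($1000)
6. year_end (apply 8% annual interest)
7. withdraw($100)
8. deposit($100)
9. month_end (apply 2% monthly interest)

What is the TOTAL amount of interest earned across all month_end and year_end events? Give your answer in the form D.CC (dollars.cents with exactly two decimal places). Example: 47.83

Answer: 729.67

Derivation:
After 1 (year_end (apply 8% annual interest)): balance=$2160.00 total_interest=$160.00
After 2 (deposit($200)): balance=$2360.00 total_interest=$160.00
After 3 (year_end (apply 8% annual interest)): balance=$2548.80 total_interest=$348.80
After 4 (deposit($200)): balance=$2748.80 total_interest=$348.80
After 5 (deposit($1000)): balance=$3748.80 total_interest=$348.80
After 6 (year_end (apply 8% annual interest)): balance=$4048.70 total_interest=$648.70
After 7 (withdraw($100)): balance=$3948.70 total_interest=$648.70
After 8 (deposit($100)): balance=$4048.70 total_interest=$648.70
After 9 (month_end (apply 2% monthly interest)): balance=$4129.67 total_interest=$729.67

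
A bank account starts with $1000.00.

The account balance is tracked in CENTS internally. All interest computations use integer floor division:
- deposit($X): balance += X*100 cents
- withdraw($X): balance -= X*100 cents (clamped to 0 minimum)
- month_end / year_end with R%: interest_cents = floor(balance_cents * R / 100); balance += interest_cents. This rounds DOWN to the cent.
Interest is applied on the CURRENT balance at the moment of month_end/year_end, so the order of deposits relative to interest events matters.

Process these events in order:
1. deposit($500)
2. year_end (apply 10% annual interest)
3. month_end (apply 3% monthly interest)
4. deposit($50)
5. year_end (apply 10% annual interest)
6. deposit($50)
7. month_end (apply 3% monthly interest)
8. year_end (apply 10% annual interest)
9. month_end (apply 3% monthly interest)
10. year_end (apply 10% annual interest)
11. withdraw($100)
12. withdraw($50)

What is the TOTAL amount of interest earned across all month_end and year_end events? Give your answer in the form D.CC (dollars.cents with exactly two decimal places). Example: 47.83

After 1 (deposit($500)): balance=$1500.00 total_interest=$0.00
After 2 (year_end (apply 10% annual interest)): balance=$1650.00 total_interest=$150.00
After 3 (month_end (apply 3% monthly interest)): balance=$1699.50 total_interest=$199.50
After 4 (deposit($50)): balance=$1749.50 total_interest=$199.50
After 5 (year_end (apply 10% annual interest)): balance=$1924.45 total_interest=$374.45
After 6 (deposit($50)): balance=$1974.45 total_interest=$374.45
After 7 (month_end (apply 3% monthly interest)): balance=$2033.68 total_interest=$433.68
After 8 (year_end (apply 10% annual interest)): balance=$2237.04 total_interest=$637.04
After 9 (month_end (apply 3% monthly interest)): balance=$2304.15 total_interest=$704.15
After 10 (year_end (apply 10% annual interest)): balance=$2534.56 total_interest=$934.56
After 11 (withdraw($100)): balance=$2434.56 total_interest=$934.56
After 12 (withdraw($50)): balance=$2384.56 total_interest=$934.56

Answer: 934.56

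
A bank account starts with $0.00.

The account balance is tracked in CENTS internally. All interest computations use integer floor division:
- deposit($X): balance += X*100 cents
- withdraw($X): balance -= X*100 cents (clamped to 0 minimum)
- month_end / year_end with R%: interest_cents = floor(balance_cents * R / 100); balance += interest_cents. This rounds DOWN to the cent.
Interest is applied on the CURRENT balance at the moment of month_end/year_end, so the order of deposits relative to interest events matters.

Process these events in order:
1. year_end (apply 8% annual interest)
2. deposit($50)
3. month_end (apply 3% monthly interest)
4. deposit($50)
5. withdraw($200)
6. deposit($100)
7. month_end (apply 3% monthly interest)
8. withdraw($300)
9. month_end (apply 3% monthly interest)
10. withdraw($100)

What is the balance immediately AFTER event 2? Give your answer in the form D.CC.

After 1 (year_end (apply 8% annual interest)): balance=$0.00 total_interest=$0.00
After 2 (deposit($50)): balance=$50.00 total_interest=$0.00

Answer: 50.00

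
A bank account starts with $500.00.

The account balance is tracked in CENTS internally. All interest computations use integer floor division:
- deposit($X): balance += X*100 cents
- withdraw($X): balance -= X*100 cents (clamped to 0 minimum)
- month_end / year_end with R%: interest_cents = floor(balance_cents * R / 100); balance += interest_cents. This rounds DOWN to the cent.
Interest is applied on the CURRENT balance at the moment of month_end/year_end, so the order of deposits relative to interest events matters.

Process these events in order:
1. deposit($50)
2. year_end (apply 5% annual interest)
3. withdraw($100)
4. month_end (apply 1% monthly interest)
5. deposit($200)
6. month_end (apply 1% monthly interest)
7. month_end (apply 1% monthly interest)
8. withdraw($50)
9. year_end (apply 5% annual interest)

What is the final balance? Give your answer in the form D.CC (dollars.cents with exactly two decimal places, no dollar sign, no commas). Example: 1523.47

After 1 (deposit($50)): balance=$550.00 total_interest=$0.00
After 2 (year_end (apply 5% annual interest)): balance=$577.50 total_interest=$27.50
After 3 (withdraw($100)): balance=$477.50 total_interest=$27.50
After 4 (month_end (apply 1% monthly interest)): balance=$482.27 total_interest=$32.27
After 5 (deposit($200)): balance=$682.27 total_interest=$32.27
After 6 (month_end (apply 1% monthly interest)): balance=$689.09 total_interest=$39.09
After 7 (month_end (apply 1% monthly interest)): balance=$695.98 total_interest=$45.98
After 8 (withdraw($50)): balance=$645.98 total_interest=$45.98
After 9 (year_end (apply 5% annual interest)): balance=$678.27 total_interest=$78.27

Answer: 678.27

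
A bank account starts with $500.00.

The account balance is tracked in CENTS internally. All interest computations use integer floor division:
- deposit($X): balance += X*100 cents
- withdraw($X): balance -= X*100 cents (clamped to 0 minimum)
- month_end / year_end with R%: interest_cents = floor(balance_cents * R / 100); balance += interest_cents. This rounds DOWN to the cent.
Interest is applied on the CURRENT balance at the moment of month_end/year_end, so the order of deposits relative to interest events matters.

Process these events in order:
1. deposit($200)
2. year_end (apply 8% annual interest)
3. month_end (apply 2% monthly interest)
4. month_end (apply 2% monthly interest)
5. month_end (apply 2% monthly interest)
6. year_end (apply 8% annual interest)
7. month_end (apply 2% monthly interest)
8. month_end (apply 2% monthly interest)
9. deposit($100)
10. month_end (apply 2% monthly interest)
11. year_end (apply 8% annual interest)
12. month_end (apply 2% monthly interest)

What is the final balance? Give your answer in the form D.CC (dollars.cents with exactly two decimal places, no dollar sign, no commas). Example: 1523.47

Answer: 1125.23

Derivation:
After 1 (deposit($200)): balance=$700.00 total_interest=$0.00
After 2 (year_end (apply 8% annual interest)): balance=$756.00 total_interest=$56.00
After 3 (month_end (apply 2% monthly interest)): balance=$771.12 total_interest=$71.12
After 4 (month_end (apply 2% monthly interest)): balance=$786.54 total_interest=$86.54
After 5 (month_end (apply 2% monthly interest)): balance=$802.27 total_interest=$102.27
After 6 (year_end (apply 8% annual interest)): balance=$866.45 total_interest=$166.45
After 7 (month_end (apply 2% monthly interest)): balance=$883.77 total_interest=$183.77
After 8 (month_end (apply 2% monthly interest)): balance=$901.44 total_interest=$201.44
After 9 (deposit($100)): balance=$1001.44 total_interest=$201.44
After 10 (month_end (apply 2% monthly interest)): balance=$1021.46 total_interest=$221.46
After 11 (year_end (apply 8% annual interest)): balance=$1103.17 total_interest=$303.17
After 12 (month_end (apply 2% monthly interest)): balance=$1125.23 total_interest=$325.23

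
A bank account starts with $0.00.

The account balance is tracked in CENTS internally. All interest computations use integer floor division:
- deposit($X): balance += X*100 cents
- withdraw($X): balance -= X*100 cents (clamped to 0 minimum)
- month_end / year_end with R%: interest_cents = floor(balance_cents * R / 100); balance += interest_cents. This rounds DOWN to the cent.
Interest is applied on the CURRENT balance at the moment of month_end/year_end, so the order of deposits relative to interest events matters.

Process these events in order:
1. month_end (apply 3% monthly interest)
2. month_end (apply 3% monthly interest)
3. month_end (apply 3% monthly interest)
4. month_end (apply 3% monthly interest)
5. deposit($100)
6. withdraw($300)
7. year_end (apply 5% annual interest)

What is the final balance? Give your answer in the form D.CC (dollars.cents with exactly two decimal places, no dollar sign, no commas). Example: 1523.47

Answer: 0.00

Derivation:
After 1 (month_end (apply 3% monthly interest)): balance=$0.00 total_interest=$0.00
After 2 (month_end (apply 3% monthly interest)): balance=$0.00 total_interest=$0.00
After 3 (month_end (apply 3% monthly interest)): balance=$0.00 total_interest=$0.00
After 4 (month_end (apply 3% monthly interest)): balance=$0.00 total_interest=$0.00
After 5 (deposit($100)): balance=$100.00 total_interest=$0.00
After 6 (withdraw($300)): balance=$0.00 total_interest=$0.00
After 7 (year_end (apply 5% annual interest)): balance=$0.00 total_interest=$0.00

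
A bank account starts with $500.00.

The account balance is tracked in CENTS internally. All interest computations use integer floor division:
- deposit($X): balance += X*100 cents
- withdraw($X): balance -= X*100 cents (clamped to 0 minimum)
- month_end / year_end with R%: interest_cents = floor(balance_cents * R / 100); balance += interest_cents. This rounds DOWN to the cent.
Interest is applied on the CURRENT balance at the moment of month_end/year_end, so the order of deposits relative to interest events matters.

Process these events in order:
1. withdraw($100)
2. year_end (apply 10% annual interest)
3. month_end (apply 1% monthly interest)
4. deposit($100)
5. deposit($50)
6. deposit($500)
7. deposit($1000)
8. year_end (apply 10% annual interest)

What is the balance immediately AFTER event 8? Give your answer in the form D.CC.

Answer: 2303.84

Derivation:
After 1 (withdraw($100)): balance=$400.00 total_interest=$0.00
After 2 (year_end (apply 10% annual interest)): balance=$440.00 total_interest=$40.00
After 3 (month_end (apply 1% monthly interest)): balance=$444.40 total_interest=$44.40
After 4 (deposit($100)): balance=$544.40 total_interest=$44.40
After 5 (deposit($50)): balance=$594.40 total_interest=$44.40
After 6 (deposit($500)): balance=$1094.40 total_interest=$44.40
After 7 (deposit($1000)): balance=$2094.40 total_interest=$44.40
After 8 (year_end (apply 10% annual interest)): balance=$2303.84 total_interest=$253.84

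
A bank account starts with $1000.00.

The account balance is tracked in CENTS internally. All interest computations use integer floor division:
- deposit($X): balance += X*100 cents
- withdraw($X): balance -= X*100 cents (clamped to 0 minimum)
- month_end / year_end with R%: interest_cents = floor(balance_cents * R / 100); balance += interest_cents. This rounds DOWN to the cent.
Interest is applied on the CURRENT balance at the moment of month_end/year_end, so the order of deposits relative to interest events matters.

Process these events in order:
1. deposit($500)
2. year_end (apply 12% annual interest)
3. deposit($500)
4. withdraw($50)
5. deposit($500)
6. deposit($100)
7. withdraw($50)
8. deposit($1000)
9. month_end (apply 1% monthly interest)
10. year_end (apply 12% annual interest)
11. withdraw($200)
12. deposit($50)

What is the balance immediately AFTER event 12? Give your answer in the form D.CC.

After 1 (deposit($500)): balance=$1500.00 total_interest=$0.00
After 2 (year_end (apply 12% annual interest)): balance=$1680.00 total_interest=$180.00
After 3 (deposit($500)): balance=$2180.00 total_interest=$180.00
After 4 (withdraw($50)): balance=$2130.00 total_interest=$180.00
After 5 (deposit($500)): balance=$2630.00 total_interest=$180.00
After 6 (deposit($100)): balance=$2730.00 total_interest=$180.00
After 7 (withdraw($50)): balance=$2680.00 total_interest=$180.00
After 8 (deposit($1000)): balance=$3680.00 total_interest=$180.00
After 9 (month_end (apply 1% monthly interest)): balance=$3716.80 total_interest=$216.80
After 10 (year_end (apply 12% annual interest)): balance=$4162.81 total_interest=$662.81
After 11 (withdraw($200)): balance=$3962.81 total_interest=$662.81
After 12 (deposit($50)): balance=$4012.81 total_interest=$662.81

Answer: 4012.81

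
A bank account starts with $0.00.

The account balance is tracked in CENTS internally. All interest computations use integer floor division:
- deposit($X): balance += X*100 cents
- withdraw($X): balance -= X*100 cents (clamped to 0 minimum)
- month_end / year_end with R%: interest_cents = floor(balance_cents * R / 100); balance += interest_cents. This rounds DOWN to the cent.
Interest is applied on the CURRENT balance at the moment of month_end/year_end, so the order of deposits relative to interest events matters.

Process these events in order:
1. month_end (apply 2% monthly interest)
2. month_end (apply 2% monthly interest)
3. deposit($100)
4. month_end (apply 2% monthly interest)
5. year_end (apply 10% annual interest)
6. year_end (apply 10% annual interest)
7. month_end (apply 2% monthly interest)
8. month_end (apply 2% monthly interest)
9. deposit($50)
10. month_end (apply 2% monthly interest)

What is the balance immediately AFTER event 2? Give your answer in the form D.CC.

Answer: 0.00

Derivation:
After 1 (month_end (apply 2% monthly interest)): balance=$0.00 total_interest=$0.00
After 2 (month_end (apply 2% monthly interest)): balance=$0.00 total_interest=$0.00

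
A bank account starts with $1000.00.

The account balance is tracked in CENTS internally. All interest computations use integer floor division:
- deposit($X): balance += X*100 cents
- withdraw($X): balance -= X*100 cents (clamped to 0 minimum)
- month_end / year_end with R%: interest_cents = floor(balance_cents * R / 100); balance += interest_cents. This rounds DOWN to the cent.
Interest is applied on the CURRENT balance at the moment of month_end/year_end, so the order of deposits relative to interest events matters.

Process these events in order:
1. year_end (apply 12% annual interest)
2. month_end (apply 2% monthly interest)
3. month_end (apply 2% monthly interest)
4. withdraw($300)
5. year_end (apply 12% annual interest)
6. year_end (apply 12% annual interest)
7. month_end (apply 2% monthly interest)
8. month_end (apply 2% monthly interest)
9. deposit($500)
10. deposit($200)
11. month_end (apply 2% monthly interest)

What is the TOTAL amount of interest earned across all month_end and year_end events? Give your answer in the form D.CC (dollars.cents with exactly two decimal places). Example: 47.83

After 1 (year_end (apply 12% annual interest)): balance=$1120.00 total_interest=$120.00
After 2 (month_end (apply 2% monthly interest)): balance=$1142.40 total_interest=$142.40
After 3 (month_end (apply 2% monthly interest)): balance=$1165.24 total_interest=$165.24
After 4 (withdraw($300)): balance=$865.24 total_interest=$165.24
After 5 (year_end (apply 12% annual interest)): balance=$969.06 total_interest=$269.06
After 6 (year_end (apply 12% annual interest)): balance=$1085.34 total_interest=$385.34
After 7 (month_end (apply 2% monthly interest)): balance=$1107.04 total_interest=$407.04
After 8 (month_end (apply 2% monthly interest)): balance=$1129.18 total_interest=$429.18
After 9 (deposit($500)): balance=$1629.18 total_interest=$429.18
After 10 (deposit($200)): balance=$1829.18 total_interest=$429.18
After 11 (month_end (apply 2% monthly interest)): balance=$1865.76 total_interest=$465.76

Answer: 465.76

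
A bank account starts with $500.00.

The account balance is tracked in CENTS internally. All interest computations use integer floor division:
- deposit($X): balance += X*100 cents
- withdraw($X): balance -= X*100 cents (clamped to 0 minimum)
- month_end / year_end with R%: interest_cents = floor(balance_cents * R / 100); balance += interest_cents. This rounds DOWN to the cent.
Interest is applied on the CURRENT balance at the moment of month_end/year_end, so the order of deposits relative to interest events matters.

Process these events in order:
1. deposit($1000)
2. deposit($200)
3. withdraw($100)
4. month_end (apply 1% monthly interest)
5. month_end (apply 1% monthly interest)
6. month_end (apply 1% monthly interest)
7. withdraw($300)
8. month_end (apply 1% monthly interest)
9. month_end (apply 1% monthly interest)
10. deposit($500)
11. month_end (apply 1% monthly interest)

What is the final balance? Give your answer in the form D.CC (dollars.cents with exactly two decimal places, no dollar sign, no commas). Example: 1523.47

Answer: 1894.32

Derivation:
After 1 (deposit($1000)): balance=$1500.00 total_interest=$0.00
After 2 (deposit($200)): balance=$1700.00 total_interest=$0.00
After 3 (withdraw($100)): balance=$1600.00 total_interest=$0.00
After 4 (month_end (apply 1% monthly interest)): balance=$1616.00 total_interest=$16.00
After 5 (month_end (apply 1% monthly interest)): balance=$1632.16 total_interest=$32.16
After 6 (month_end (apply 1% monthly interest)): balance=$1648.48 total_interest=$48.48
After 7 (withdraw($300)): balance=$1348.48 total_interest=$48.48
After 8 (month_end (apply 1% monthly interest)): balance=$1361.96 total_interest=$61.96
After 9 (month_end (apply 1% monthly interest)): balance=$1375.57 total_interest=$75.57
After 10 (deposit($500)): balance=$1875.57 total_interest=$75.57
After 11 (month_end (apply 1% monthly interest)): balance=$1894.32 total_interest=$94.32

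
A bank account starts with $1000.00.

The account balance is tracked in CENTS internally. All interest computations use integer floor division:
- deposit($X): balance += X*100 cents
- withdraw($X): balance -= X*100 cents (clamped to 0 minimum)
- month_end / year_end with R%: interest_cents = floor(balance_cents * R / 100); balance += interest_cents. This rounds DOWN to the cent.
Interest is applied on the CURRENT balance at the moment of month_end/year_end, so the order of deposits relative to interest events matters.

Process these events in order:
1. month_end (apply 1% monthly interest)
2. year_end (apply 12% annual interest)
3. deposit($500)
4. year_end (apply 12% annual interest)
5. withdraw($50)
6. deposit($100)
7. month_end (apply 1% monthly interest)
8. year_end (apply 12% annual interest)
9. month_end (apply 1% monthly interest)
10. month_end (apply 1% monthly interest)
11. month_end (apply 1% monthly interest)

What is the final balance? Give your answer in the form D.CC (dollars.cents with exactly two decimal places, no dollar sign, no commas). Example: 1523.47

After 1 (month_end (apply 1% monthly interest)): balance=$1010.00 total_interest=$10.00
After 2 (year_end (apply 12% annual interest)): balance=$1131.20 total_interest=$131.20
After 3 (deposit($500)): balance=$1631.20 total_interest=$131.20
After 4 (year_end (apply 12% annual interest)): balance=$1826.94 total_interest=$326.94
After 5 (withdraw($50)): balance=$1776.94 total_interest=$326.94
After 6 (deposit($100)): balance=$1876.94 total_interest=$326.94
After 7 (month_end (apply 1% monthly interest)): balance=$1895.70 total_interest=$345.70
After 8 (year_end (apply 12% annual interest)): balance=$2123.18 total_interest=$573.18
After 9 (month_end (apply 1% monthly interest)): balance=$2144.41 total_interest=$594.41
After 10 (month_end (apply 1% monthly interest)): balance=$2165.85 total_interest=$615.85
After 11 (month_end (apply 1% monthly interest)): balance=$2187.50 total_interest=$637.50

Answer: 2187.50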